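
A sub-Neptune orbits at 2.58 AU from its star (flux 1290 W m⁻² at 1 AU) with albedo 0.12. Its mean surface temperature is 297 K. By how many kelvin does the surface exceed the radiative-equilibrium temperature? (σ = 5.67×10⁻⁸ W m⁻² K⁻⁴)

ΔT ≈ 131.4 K

S = 1290/2.58² = 193.8 W m⁻².
T_eq = [S(1−A)/(4σ)]^(1/4) = [193.8×0.88/(4×5.67×10⁻⁸)]^(1/4) = 165.6 K.
ΔT = T_surf − T_eq = 297 − 165.6.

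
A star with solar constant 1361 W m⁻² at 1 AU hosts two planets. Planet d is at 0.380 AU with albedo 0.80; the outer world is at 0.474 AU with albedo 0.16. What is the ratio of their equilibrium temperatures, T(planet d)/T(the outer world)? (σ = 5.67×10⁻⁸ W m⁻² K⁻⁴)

T₁/T₂ ≈ 0.780

T_eq = [S₀(1−A)/(4σd²)]^(1/4), so T ∝ (1−A)^(1/4) / √d.
T₁ = [1361×0.20/(4×5.67×10⁻⁸×0.380²)]^(1/4) = 301.94 K.
T₂ = [1361×0.84/(4×5.67×10⁻⁸×0.474²)]^(1/4) = 387.02 K.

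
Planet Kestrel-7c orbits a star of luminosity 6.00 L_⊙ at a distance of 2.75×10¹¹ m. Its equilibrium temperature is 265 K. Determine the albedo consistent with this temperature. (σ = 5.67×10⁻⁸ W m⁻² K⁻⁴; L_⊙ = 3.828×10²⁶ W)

A ≈ 0.54

L = 6.00 × 3.828×10²⁶ = 2.30×10²⁷ W.
Flux: S = L/(4πd²) = 2.30×10²⁷/(4π×(2.75×10¹¹)²) = 2420 W m⁻².
From T_eq⁴ = S(1−A)/(4σ): 1−A = 4σT_eq⁴/S.
1−A = 4 × 5.67×10⁻⁸ × (265)⁴ / 2420 = 0.463.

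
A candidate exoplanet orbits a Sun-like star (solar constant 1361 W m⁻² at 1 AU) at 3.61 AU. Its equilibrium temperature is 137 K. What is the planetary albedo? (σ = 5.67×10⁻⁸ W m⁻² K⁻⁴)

A ≈ 0.23

Flux at 3.61 AU: S = 1361/3.61² = 104 W m⁻².
From T_eq⁴ = S(1−A)/(4σ): 1−A = 4σT_eq⁴/S.
1−A = 4 × 5.67×10⁻⁸ × (137)⁴ / 104 = 0.765.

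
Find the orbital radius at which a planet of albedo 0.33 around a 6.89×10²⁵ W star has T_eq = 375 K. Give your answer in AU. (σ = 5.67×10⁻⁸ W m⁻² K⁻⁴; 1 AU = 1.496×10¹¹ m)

From T_eq⁴ = L(1−A)/(16πσd²): d = √[L(1−A)/(16πσT_eq⁴)].
d = √[6.89×10²⁵ × 0.67 / (16π × 5.67×10⁻⁸ × (375)⁴)] = 2.86×10¹⁰ m = 0.191 AU.

d ≈ 0.191 AU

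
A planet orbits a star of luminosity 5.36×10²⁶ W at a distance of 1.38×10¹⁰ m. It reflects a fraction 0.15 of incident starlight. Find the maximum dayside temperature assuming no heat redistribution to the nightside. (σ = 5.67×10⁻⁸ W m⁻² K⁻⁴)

Flux: S = L/(4πd²) = 5.36×10²⁶/(4π×(1.38×10¹⁰)²) = 2.24×10⁵ W m⁻².
With no redistribution each surface element balances locally: S(1−A) = σT⁴.
T = [2.24×10⁵ × 0.85 / 5.67×10⁻⁸]^(1/4) = (3.36×10¹²)^(1/4) = 1350 K.

T_ss ≈ 1350 K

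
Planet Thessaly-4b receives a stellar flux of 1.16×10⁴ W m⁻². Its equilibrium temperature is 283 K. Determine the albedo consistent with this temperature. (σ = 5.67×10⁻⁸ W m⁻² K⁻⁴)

From T_eq⁴ = S(1−A)/(4σ): 1−A = 4σT_eq⁴/S.
1−A = 4 × 5.67×10⁻⁸ × (283)⁴ / 1.16×10⁴ = 0.125.

A ≈ 0.87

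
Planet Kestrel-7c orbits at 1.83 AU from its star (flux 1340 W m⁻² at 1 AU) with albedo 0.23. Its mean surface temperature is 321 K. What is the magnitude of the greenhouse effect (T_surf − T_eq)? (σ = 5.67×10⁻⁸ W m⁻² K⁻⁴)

ΔT ≈ 129.0 K

S = 1340/1.83² = 400.1 W m⁻².
T_eq = [S(1−A)/(4σ)]^(1/4) = [400.1×0.77/(4×5.67×10⁻⁸)]^(1/4) = 192.0 K.
ΔT = T_surf − T_eq = 321 − 192.0.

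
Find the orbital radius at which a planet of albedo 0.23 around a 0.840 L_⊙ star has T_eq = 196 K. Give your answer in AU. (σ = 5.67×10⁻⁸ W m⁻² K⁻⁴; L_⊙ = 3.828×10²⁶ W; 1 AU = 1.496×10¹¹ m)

L = 0.840 × 3.828×10²⁶ = 3.22×10²⁶ W.
From T_eq⁴ = L(1−A)/(16πσd²): d = √[L(1−A)/(16πσT_eq⁴)].
d = √[3.22×10²⁶ × 0.77 / (16π × 5.67×10⁻⁸ × (196)⁴)] = 2.43×10¹¹ m = 1.62 AU.

d ≈ 1.62 AU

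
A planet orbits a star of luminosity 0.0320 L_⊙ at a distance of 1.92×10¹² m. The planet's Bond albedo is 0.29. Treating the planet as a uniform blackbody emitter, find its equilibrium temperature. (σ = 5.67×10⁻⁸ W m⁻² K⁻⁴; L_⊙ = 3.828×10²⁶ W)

T_eq ≈ 30.2 K

L = 0.0320 × 3.828×10²⁶ = 1.22×10²⁵ W.
Flux: S = L/(4πd²) = 1.22×10²⁵/(4π×(1.92×10¹²)²) = 0.264 W m⁻².
Energy balance: absorbed = emitted ⇒ πR²·S(1−A) = 4πR²·σT_eq⁴, so T_eq⁴ = S(1−A)/(4σ).
T_eq = [0.264 × 0.71 / (4 × 5.67×10⁻⁸)]^(1/4) = (8.28×10⁵)^(1/4) = 30.2 K.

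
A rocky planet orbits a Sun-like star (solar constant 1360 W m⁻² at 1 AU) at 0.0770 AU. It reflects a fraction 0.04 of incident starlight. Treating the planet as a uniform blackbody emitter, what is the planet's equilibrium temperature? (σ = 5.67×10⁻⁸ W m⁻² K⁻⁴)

Flux at 0.0770 AU: S = 1360/0.0770² = 2.29×10⁵ W m⁻².
Energy balance: absorbed = emitted ⇒ πR²·S(1−A) = 4πR²·σT_eq⁴, so T_eq⁴ = S(1−A)/(4σ).
T_eq = [2.29×10⁵ × 0.96 / (4 × 5.67×10⁻⁸)]^(1/4) = (9.71×10¹¹)^(1/4) = 993 K.

T_eq ≈ 993 K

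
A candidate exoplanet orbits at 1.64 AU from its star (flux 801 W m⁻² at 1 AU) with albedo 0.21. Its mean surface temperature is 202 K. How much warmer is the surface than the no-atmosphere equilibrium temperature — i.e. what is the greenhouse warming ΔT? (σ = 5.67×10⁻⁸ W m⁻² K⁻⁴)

S = 801/1.64² = 297.8 W m⁻².
T_eq = [S(1−A)/(4σ)]^(1/4) = [297.8×0.79/(4×5.67×10⁻⁸)]^(1/4) = 179.5 K.
ΔT = T_surf − T_eq = 202 − 179.5.

ΔT ≈ 22.5 K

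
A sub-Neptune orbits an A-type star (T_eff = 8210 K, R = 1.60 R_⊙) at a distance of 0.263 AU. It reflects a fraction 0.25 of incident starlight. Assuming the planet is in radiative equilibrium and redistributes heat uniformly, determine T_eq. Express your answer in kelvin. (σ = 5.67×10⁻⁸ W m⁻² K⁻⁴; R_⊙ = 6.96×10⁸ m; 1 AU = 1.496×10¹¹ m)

T_eq ≈ 909 K

R_⋆ = 1.60 × 6.96×10⁸ = 1.11×10⁹ m.
d = 0.263 AU = 3.93×10¹⁰ m.
L = 4πR_⋆²σT_⋆⁴ = 4π(1.11×10⁹)² × 5.67×10⁻⁸ × (8210)⁴ = 4.01×10²⁷ W.
S = L/(4πd²) = 2.06×10⁵ W m⁻².
Energy balance: absorbed = emitted ⇒ πR²·S(1−A) = 4πR²·σT_eq⁴, so T_eq⁴ = S(1−A)/(4σ).
T_eq = [2.06×10⁵ × 0.75 / (4 × 5.67×10⁻⁸)]^(1/4) = (6.82×10¹¹)^(1/4) = 909 K.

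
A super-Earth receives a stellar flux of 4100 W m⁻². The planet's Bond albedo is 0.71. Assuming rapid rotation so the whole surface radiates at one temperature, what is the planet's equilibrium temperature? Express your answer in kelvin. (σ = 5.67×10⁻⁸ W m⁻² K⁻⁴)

T_eq ≈ 269 K

Energy balance: absorbed = emitted ⇒ πR²·S(1−A) = 4πR²·σT_eq⁴, so T_eq⁴ = S(1−A)/(4σ).
T_eq = [4100 × 0.29 / (4 × 5.67×10⁻⁸)]^(1/4) = (5.24×10⁹)^(1/4) = 269 K.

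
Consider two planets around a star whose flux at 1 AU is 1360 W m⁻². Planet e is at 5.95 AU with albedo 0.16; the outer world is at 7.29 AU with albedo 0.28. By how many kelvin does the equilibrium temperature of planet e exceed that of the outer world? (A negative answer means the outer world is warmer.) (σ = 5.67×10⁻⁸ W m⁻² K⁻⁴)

ΔT ≈ 14.3 K

T_eq = [S₀(1−A)/(4σd²)]^(1/4), so T ∝ (1−A)^(1/4) / √d.
T₁ = [1360×0.84/(4×5.67×10⁻⁸×5.95²)]^(1/4) = 109.22 K.
T₂ = [1360×0.72/(4×5.67×10⁻⁸×7.29²)]^(1/4) = 94.94 K.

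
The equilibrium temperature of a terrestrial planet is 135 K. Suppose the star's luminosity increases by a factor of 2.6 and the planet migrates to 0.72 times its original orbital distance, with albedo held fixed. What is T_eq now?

T_eq ∝ L^(1/4) · d^(−1/2).
T′ = 135 × 2.6^(1/4) / 0.72^(1/2) = 202 K.

T_eq ≈ 202 K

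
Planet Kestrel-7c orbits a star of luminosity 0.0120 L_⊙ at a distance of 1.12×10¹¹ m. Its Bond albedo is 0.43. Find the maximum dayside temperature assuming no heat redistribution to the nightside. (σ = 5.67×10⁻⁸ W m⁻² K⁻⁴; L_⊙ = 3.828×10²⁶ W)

L = 0.0120 × 3.828×10²⁶ = 4.59×10²⁴ W.
Flux: S = L/(4πd²) = 4.59×10²⁴/(4π×(1.12×10¹¹)²) = 29.1 W m⁻².
With no redistribution each surface element balances locally: S(1−A) = σT⁴.
T = [29.1 × 0.57 / 5.67×10⁻⁸]^(1/4) = (2.93×10⁸)^(1/4) = 131 K.

T_ss ≈ 131 K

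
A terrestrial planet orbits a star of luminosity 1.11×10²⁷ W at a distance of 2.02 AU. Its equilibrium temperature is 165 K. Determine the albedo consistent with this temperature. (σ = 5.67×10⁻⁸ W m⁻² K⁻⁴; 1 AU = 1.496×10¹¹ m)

A ≈ 0.83

d = 2.02 AU = 3.02×10¹¹ m.
Flux: S = L/(4πd²) = 1.11×10²⁷/(4π×(3.02×10¹¹)²) = 967 W m⁻².
From T_eq⁴ = S(1−A)/(4σ): 1−A = 4σT_eq⁴/S.
1−A = 4 × 5.67×10⁻⁸ × (165)⁴ / 967 = 0.174.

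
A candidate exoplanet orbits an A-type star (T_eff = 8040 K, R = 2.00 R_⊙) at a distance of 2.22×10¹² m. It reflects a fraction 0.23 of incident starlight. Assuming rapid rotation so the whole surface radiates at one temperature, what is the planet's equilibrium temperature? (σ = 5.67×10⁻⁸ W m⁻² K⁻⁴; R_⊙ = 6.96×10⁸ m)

T_eq ≈ 133 K

R_⋆ = 2.00 × 6.96×10⁸ = 1.39×10⁹ m.
L = 4πR_⋆²σT_⋆⁴ = 4π(1.39×10⁹)² × 5.67×10⁻⁸ × (8040)⁴ = 5.77×10²⁷ W.
S = L/(4πd²) = 93.1 W m⁻².
Energy balance: absorbed = emitted ⇒ πR²·S(1−A) = 4πR²·σT_eq⁴, so T_eq⁴ = S(1−A)/(4σ).
T_eq = [93.1 × 0.77 / (4 × 5.67×10⁻⁸)]^(1/4) = (3.16×10⁸)^(1/4) = 133 K.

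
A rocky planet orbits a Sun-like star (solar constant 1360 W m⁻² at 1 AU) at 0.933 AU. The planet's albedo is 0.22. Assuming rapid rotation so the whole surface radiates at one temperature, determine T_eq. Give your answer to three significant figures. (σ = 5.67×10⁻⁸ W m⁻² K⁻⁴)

T_eq ≈ 271 K

Flux at 0.933 AU: S = 1360/0.933² = 1560 W m⁻².
Energy balance: absorbed = emitted ⇒ πR²·S(1−A) = 4πR²·σT_eq⁴, so T_eq⁴ = S(1−A)/(4σ).
T_eq = [1560 × 0.78 / (4 × 5.67×10⁻⁸)]^(1/4) = (5.37×10⁹)^(1/4) = 271 K.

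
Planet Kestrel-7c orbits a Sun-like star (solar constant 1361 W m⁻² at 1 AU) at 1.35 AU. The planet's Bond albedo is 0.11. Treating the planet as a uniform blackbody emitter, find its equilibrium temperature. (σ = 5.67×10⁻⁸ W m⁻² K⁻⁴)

Flux at 1.35 AU: S = 1361/1.35² = 747 W m⁻².
Energy balance: absorbed = emitted ⇒ πR²·S(1−A) = 4πR²·σT_eq⁴, so T_eq⁴ = S(1−A)/(4σ).
T_eq = [747 × 0.89 / (4 × 5.67×10⁻⁸)]^(1/4) = (2.93×10⁹)^(1/4) = 233 K.

T_eq ≈ 233 K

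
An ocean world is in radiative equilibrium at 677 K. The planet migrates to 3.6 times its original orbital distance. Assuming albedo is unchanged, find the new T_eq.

T_eq ∝ L^(1/4) · d^(−1/2).
T′ = 677 / 3.6^(1/2) = 357 K.

T_eq ≈ 357 K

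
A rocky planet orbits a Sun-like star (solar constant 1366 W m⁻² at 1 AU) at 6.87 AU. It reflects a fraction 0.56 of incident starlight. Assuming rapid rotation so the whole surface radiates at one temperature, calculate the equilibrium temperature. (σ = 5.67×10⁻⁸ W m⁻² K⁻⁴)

T_eq ≈ 86.6 K

Flux at 6.87 AU: S = 1366/6.87² = 28.9 W m⁻².
Energy balance: absorbed = emitted ⇒ πR²·S(1−A) = 4πR²·σT_eq⁴, so T_eq⁴ = S(1−A)/(4σ).
T_eq = [28.9 × 0.44 / (4 × 5.67×10⁻⁸)]^(1/4) = (5.61×10⁷)^(1/4) = 86.6 K.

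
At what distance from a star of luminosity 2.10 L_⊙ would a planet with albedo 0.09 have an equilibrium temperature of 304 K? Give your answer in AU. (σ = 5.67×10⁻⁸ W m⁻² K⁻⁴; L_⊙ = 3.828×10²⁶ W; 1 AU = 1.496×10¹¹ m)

d ≈ 1.16 AU

L = 2.10 × 3.828×10²⁶ = 8.04×10²⁶ W.
From T_eq⁴ = L(1−A)/(16πσd²): d = √[L(1−A)/(16πσT_eq⁴)].
d = √[8.04×10²⁶ × 0.91 / (16π × 5.67×10⁻⁸ × (304)⁴)] = 1.73×10¹¹ m = 1.16 AU.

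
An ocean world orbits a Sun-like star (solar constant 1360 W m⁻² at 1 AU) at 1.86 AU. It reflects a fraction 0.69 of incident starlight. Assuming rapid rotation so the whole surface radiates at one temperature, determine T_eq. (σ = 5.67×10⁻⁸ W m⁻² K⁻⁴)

Flux at 1.86 AU: S = 1360/1.86² = 393 W m⁻².
Energy balance: absorbed = emitted ⇒ πR²·S(1−A) = 4πR²·σT_eq⁴, so T_eq⁴ = S(1−A)/(4σ).
T_eq = [393 × 0.31 / (4 × 5.67×10⁻⁸)]^(1/4) = (5.37×10⁸)^(1/4) = 152 K.

T_eq ≈ 152 K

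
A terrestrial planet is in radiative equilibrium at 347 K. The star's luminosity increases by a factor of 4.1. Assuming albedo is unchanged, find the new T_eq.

T_eq ∝ L^(1/4) · d^(−1/2).
T′ = 347 × 4.1^(1/4) = 494 K.

T_eq ≈ 494 K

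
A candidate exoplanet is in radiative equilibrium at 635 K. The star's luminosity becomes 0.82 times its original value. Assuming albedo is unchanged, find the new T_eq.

T_eq ∝ L^(1/4) · d^(−1/2).
T′ = 635 × 0.82^(1/4) = 604 K.

T_eq ≈ 604 K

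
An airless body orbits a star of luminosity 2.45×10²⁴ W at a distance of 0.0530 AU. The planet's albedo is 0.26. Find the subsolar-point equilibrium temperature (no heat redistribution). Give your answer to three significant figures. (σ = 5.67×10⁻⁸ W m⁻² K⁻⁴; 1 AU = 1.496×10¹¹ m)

d = 0.0530 AU = 7.93×10⁹ m.
Flux: S = L/(4πd²) = 2.45×10²⁴/(4π×(7.93×10⁹)²) = 3100 W m⁻².
At the subsolar point the surface absorbs S(1−A) and emits σT⁴ per unit area — no factor of 4, since only the local patch is in balance.
T = [3100 × 0.74 / 5.67×10⁻⁸]^(1/4) = (4.05×10¹⁰)^(1/4) = 449 K.

T_ss ≈ 449 K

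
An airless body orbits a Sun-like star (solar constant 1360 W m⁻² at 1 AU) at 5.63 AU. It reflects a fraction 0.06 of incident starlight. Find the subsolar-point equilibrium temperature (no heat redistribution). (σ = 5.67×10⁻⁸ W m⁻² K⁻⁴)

Flux at 5.63 AU: S = 1360/5.63² = 42.9 W m⁻².
At the subsolar point the surface absorbs S(1−A) and emits σT⁴ per unit area — no factor of 4, since only the local patch is in balance.
T = [42.9 × 0.94 / 5.67×10⁻⁸]^(1/4) = (7.11×10⁸)^(1/4) = 163 K.

T_ss ≈ 163 K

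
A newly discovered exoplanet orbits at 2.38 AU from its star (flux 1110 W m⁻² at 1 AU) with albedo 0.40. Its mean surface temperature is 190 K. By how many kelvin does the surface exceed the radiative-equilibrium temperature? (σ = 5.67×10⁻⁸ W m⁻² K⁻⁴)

S = 1110/2.38² = 196.0 W m⁻².
T_eq = [S(1−A)/(4σ)]^(1/4) = [196.0×0.60/(4×5.67×10⁻⁸)]^(1/4) = 150.9 K.
ΔT = T_surf − T_eq = 190 − 150.9.

ΔT ≈ 39.1 K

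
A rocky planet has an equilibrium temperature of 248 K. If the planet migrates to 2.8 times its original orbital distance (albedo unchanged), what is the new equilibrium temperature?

T_eq ≈ 148 K

T_eq ∝ L^(1/4) · d^(−1/2).
T′ = 248 / 2.8^(1/2) = 148 K.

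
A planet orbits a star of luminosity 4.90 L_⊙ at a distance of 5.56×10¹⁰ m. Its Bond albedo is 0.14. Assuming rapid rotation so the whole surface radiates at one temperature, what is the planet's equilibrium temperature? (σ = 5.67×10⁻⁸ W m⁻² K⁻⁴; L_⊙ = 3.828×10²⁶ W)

T_eq ≈ 654 K

L = 4.90 × 3.828×10²⁶ = 1.88×10²⁷ W.
Flux: S = L/(4πd²) = 1.88×10²⁷/(4π×(5.56×10¹⁰)²) = 4.83×10⁴ W m⁻².
Energy balance: absorbed = emitted ⇒ πR²·S(1−A) = 4πR²·σT_eq⁴, so T_eq⁴ = S(1−A)/(4σ).
T_eq = [4.83×10⁴ × 0.86 / (4 × 5.67×10⁻⁸)]^(1/4) = (1.83×10¹¹)^(1/4) = 654 K.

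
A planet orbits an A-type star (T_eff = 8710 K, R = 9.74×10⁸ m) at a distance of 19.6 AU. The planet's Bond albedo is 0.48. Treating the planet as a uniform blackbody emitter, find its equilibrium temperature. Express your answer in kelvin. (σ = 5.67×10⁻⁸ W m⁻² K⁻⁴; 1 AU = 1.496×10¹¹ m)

d = 19.6 AU = 2.93×10¹² m.
L = 4πR_⋆²σT_⋆⁴ = 4π(9.74×10⁸)² × 5.67×10⁻⁸ × (8710)⁴ = 3.89×10²⁷ W.
S = L/(4πd²) = 36.0 W m⁻².
Energy balance: absorbed = emitted ⇒ πR²·S(1−A) = 4πR²·σT_eq⁴, so T_eq⁴ = S(1−A)/(4σ).
T_eq = [36.0 × 0.52 / (4 × 5.67×10⁻⁸)]^(1/4) = (8.26×10⁷)^(1/4) = 95.3 K.

T_eq ≈ 95.3 K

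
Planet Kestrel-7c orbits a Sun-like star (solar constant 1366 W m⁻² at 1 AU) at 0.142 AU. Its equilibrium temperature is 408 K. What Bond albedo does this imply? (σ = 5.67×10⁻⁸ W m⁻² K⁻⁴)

A ≈ 0.91

Flux at 0.142 AU: S = 1366/0.142² = 6.77×10⁴ W m⁻².
From T_eq⁴ = S(1−A)/(4σ): 1−A = 4σT_eq⁴/S.
1−A = 4 × 5.67×10⁻⁸ × (408)⁴ / 6.77×10⁴ = 0.093.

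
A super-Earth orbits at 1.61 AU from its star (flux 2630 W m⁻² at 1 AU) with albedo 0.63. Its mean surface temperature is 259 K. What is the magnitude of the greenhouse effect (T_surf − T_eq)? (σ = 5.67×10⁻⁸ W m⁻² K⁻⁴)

S = 2630/1.61² = 1015 W m⁻².
T_eq = [S(1−A)/(4σ)]^(1/4) = [1015×0.37/(4×5.67×10⁻⁸)]^(1/4) = 201.7 K.
ΔT = T_surf − T_eq = 259 − 201.7.

ΔT ≈ 57.3 K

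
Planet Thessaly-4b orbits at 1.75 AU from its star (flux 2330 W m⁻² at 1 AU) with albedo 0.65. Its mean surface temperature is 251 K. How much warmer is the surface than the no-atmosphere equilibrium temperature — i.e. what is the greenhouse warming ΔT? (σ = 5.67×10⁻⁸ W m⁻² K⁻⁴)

S = 2330/1.75² = 760.8 W m⁻².
T_eq = [S(1−A)/(4σ)]^(1/4) = [760.8×0.35/(4×5.67×10⁻⁸)]^(1/4) = 185.1 K.
ΔT = T_surf − T_eq = 251 − 185.1.

ΔT ≈ 65.9 K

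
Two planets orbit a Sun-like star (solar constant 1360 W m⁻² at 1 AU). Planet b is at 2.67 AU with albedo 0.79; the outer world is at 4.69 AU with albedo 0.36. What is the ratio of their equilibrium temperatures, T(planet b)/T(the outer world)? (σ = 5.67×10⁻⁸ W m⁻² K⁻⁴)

T₁/T₂ ≈ 1.003

T_eq = [S₀(1−A)/(4σd²)]^(1/4), so T ∝ (1−A)^(1/4) / √d.
T₁ = [1360×0.21/(4×5.67×10⁻⁸×2.67²)]^(1/4) = 115.29 K.
T₂ = [1360×0.64/(4×5.67×10⁻⁸×4.69²)]^(1/4) = 114.93 K.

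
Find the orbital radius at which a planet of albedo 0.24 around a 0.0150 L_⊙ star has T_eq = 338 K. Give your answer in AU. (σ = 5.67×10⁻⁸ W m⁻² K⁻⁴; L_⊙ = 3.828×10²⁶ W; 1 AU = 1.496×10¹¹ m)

L = 0.0150 × 3.828×10²⁶ = 5.74×10²⁴ W.
From T_eq⁴ = L(1−A)/(16πσd²): d = √[L(1−A)/(16πσT_eq⁴)].
d = √[5.74×10²⁴ × 0.76 / (16π × 5.67×10⁻⁸ × (338)⁴)] = 1.08×10¹⁰ m = 0.0724 AU.

d ≈ 0.0724 AU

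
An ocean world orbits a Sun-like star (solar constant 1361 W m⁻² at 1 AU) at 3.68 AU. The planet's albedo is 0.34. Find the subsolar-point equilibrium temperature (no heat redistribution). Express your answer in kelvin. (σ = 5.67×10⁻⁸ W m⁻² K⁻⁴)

T_ss ≈ 185 K

Flux at 3.68 AU: S = 1361/3.68² = 100 W m⁻².
At the subsolar point the surface absorbs S(1−A) and emits σT⁴ per unit area — no factor of 4, since only the local patch is in balance.
T = [100 × 0.66 / 5.67×10⁻⁸]^(1/4) = (1.17×10⁹)^(1/4) = 185 K.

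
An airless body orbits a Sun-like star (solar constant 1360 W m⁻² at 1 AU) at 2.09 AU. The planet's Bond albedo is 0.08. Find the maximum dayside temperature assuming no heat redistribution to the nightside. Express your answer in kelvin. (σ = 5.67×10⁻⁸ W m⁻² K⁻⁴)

T_ss ≈ 267 K

Flux at 2.09 AU: S = 1360/2.09² = 311 W m⁻².
With no redistribution each surface element balances locally: S(1−A) = σT⁴.
T = [311 × 0.92 / 5.67×10⁻⁸]^(1/4) = (5.05×10⁹)^(1/4) = 267 K.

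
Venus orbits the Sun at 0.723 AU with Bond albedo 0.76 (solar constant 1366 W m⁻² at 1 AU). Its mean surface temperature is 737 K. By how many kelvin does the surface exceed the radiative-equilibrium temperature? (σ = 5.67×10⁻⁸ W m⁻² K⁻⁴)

ΔT ≈ 507.7 K

S = 1366/0.723² = 2613 W m⁻².
T_eq = [S(1−A)/(4σ)]^(1/4) = [2613×0.24/(4×5.67×10⁻⁸)]^(1/4) = 229.3 K.
ΔT = T_surf − T_eq = 737 − 229.3.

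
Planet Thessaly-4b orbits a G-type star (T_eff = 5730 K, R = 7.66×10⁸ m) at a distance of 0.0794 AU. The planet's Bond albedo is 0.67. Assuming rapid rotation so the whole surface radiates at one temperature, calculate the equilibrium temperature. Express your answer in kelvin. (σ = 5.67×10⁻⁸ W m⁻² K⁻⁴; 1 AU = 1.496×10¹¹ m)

T_eq ≈ 780 K

d = 0.0794 AU = 1.19×10¹⁰ m.
L = 4πR_⋆²σT_⋆⁴ = 4π(7.66×10⁸)² × 5.67×10⁻⁸ × (5730)⁴ = 4.51×10²⁶ W.
S = L/(4πd²) = 2.54×10⁵ W m⁻².
Energy balance: absorbed = emitted ⇒ πR²·S(1−A) = 4πR²·σT_eq⁴, so T_eq⁴ = S(1−A)/(4σ).
T_eq = [2.54×10⁵ × 0.33 / (4 × 5.67×10⁻⁸)]^(1/4) = (3.70×10¹¹)^(1/4) = 780 K.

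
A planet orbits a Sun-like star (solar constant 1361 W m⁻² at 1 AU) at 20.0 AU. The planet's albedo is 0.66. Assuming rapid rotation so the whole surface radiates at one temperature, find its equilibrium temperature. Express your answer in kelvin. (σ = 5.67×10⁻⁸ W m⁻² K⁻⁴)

T_eq ≈ 47.5 K

Flux at 20.0 AU: S = 1361/20.0² = 3.40 W m⁻².
Energy balance: absorbed = emitted ⇒ πR²·S(1−A) = 4πR²·σT_eq⁴, so T_eq⁴ = S(1−A)/(4σ).
T_eq = [3.40 × 0.34 / (4 × 5.67×10⁻⁸)]^(1/4) = (5.10×10⁶)^(1/4) = 47.5 K.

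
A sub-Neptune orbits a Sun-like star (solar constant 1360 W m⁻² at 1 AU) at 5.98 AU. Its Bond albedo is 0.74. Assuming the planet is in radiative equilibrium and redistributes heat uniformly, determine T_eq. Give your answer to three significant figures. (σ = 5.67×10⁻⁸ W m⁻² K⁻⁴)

T_eq ≈ 81.3 K

Flux at 5.98 AU: S = 1360/5.98² = 38.0 W m⁻².
Energy balance: absorbed = emitted ⇒ πR²·S(1−A) = 4πR²·σT_eq⁴, so T_eq⁴ = S(1−A)/(4σ).
T_eq = [38.0 × 0.26 / (4 × 5.67×10⁻⁸)]^(1/4) = (4.36×10⁷)^(1/4) = 81.3 K.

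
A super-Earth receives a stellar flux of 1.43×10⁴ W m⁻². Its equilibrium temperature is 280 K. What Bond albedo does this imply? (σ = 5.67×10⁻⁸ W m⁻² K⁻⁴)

From T_eq⁴ = S(1−A)/(4σ): 1−A = 4σT_eq⁴/S.
1−A = 4 × 5.67×10⁻⁸ × (280)⁴ / 1.43×10⁴ = 0.097.

A ≈ 0.90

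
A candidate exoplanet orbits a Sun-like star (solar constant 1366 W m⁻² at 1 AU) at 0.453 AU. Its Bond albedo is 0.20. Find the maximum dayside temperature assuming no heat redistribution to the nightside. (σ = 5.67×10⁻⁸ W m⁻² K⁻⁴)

T_ss ≈ 554 K

Flux at 0.453 AU: S = 1366/0.453² = 6660 W m⁻².
With no redistribution each surface element balances locally: S(1−A) = σT⁴.
T = [6660 × 0.80 / 5.67×10⁻⁸]^(1/4) = (9.39×10¹⁰)^(1/4) = 554 K.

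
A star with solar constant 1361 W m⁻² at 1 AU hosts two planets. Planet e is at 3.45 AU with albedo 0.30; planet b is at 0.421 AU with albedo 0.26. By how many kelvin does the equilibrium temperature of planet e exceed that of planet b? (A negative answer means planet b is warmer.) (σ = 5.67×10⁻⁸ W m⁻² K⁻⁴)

ΔT ≈ -260.8 K

T_eq = [S₀(1−A)/(4σd²)]^(1/4), so T ∝ (1−A)^(1/4) / √d.
T₁ = [1361×0.70/(4×5.67×10⁻⁸×3.45²)]^(1/4) = 137.06 K.
T₂ = [1361×0.74/(4×5.67×10⁻⁸×0.421²)]^(1/4) = 397.85 K.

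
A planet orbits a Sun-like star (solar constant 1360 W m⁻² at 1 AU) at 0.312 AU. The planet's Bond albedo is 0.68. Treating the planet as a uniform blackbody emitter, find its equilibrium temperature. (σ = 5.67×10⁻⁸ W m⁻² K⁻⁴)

Flux at 0.312 AU: S = 1360/0.312² = 1.40×10⁴ W m⁻².
Energy balance: absorbed = emitted ⇒ πR²·S(1−A) = 4πR²·σT_eq⁴, so T_eq⁴ = S(1−A)/(4σ).
T_eq = [1.40×10⁴ × 0.32 / (4 × 5.67×10⁻⁸)]^(1/4) = (1.97×10¹⁰)^(1/4) = 375 K.

T_eq ≈ 375 K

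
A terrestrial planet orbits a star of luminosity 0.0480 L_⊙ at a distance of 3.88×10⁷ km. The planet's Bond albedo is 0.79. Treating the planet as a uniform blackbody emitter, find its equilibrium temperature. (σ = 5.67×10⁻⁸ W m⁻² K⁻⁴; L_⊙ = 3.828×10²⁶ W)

d = 3.88×10⁷ km = 3.88×10¹⁰ m.
L = 0.0480 × 3.828×10²⁶ = 1.84×10²⁵ W.
Flux: S = L/(4πd²) = 1.84×10²⁵/(4π×(3.88×10¹⁰)²) = 971 W m⁻².
Energy balance: absorbed = emitted ⇒ πR²·S(1−A) = 4πR²·σT_eq⁴, so T_eq⁴ = S(1−A)/(4σ).
T_eq = [971 × 0.21 / (4 × 5.67×10⁻⁸)]^(1/4) = (8.99×10⁸)^(1/4) = 173 K.

T_eq ≈ 173 K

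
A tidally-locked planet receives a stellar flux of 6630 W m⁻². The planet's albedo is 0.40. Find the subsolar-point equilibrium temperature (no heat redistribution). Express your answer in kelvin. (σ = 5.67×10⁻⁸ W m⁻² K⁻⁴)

T_ss ≈ 515 K

At the subsolar point the surface absorbs S(1−A) and emits σT⁴ per unit area — no factor of 4, since only the local patch is in balance.
T = [6630 × 0.60 / 5.67×10⁻⁸]^(1/4) = (7.02×10¹⁰)^(1/4) = 515 K.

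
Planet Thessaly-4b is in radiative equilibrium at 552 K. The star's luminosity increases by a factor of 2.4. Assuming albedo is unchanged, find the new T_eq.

T_eq ≈ 687 K

T_eq ∝ L^(1/4) · d^(−1/2).
T′ = 552 × 2.4^(1/4) = 687 K.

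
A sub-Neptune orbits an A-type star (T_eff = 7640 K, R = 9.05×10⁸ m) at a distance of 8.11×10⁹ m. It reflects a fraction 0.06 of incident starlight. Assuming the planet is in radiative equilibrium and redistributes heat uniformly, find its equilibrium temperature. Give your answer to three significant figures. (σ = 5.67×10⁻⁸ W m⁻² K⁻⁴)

T_eq ≈ 1780 K

L = 4πR_⋆²σT_⋆⁴ = 4π(9.05×10⁸)² × 5.67×10⁻⁸ × (7640)⁴ = 1.99×10²⁷ W.
S = L/(4πd²) = 2.41×10⁶ W m⁻².
Energy balance: absorbed = emitted ⇒ πR²·S(1−A) = 4πR²·σT_eq⁴, so T_eq⁴ = S(1−A)/(4σ).
T_eq = [2.41×10⁶ × 0.94 / (4 × 5.67×10⁻⁸)]^(1/4) = (9.97×10¹²)^(1/4) = 1780 K.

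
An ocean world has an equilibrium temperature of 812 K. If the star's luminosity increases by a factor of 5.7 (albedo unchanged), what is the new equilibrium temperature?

T_eq ≈ 1250 K

T_eq ∝ L^(1/4) · d^(−1/2).
T′ = 812 × 5.7^(1/4) = 1250 K.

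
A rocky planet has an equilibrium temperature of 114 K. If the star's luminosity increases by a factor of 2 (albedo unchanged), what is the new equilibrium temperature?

T_eq ∝ L^(1/4) · d^(−1/2).
T′ = 114 × 2^(1/4) = 136 K.

T_eq ≈ 136 K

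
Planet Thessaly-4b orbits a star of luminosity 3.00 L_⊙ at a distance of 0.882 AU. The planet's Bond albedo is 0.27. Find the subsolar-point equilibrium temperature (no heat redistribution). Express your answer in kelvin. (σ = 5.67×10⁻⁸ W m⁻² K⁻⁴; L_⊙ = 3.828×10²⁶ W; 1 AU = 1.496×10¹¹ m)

d = 0.882 AU = 1.32×10¹¹ m.
L = 3.00 × 3.828×10²⁶ = 1.15×10²⁷ W.
Flux: S = L/(4πd²) = 1.15×10²⁷/(4π×(1.32×10¹¹)²) = 5250 W m⁻².
At the subsolar point the surface absorbs S(1−A) and emits σT⁴ per unit area — no factor of 4, since only the local patch is in balance.
T = [5250 × 0.73 / 5.67×10⁻⁸]^(1/4) = (6.76×10¹⁰)^(1/4) = 510 K.

T_ss ≈ 510 K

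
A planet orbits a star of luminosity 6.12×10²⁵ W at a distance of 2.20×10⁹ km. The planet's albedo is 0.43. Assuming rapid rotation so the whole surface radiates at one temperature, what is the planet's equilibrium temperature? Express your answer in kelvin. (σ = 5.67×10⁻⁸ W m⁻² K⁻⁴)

d = 2.20×10⁹ km = 2.20×10¹² m.
Flux: S = L/(4πd²) = 6.12×10²⁵/(4π×(2.20×10¹²)²) = 1.01 W m⁻².
Energy balance: absorbed = emitted ⇒ πR²·S(1−A) = 4πR²·σT_eq⁴, so T_eq⁴ = S(1−A)/(4σ).
T_eq = [1.01 × 0.57 / (4 × 5.67×10⁻⁸)]^(1/4) = (2.53×10⁶)^(1/4) = 39.9 K.

T_eq ≈ 39.9 K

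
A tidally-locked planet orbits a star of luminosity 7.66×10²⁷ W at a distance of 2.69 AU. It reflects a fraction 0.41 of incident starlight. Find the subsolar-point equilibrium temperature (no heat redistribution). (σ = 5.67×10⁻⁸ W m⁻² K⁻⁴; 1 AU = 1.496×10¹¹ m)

d = 2.69 AU = 4.02×10¹¹ m.
Flux: S = L/(4πd²) = 7.66×10²⁷/(4π×(4.02×10¹¹)²) = 3760 W m⁻².
At the subsolar point the surface absorbs S(1−A) and emits σT⁴ per unit area — no factor of 4, since only the local patch is in balance.
T = [3760 × 0.59 / 5.67×10⁻⁸]^(1/4) = (3.92×10¹⁰)^(1/4) = 445 K.

T_ss ≈ 445 K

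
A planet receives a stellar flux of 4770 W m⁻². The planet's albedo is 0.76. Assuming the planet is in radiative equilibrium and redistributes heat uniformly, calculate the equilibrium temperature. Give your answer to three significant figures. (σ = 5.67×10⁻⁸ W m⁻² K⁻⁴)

Energy balance: absorbed = emitted ⇒ πR²·S(1−A) = 4πR²·σT_eq⁴, so T_eq⁴ = S(1−A)/(4σ).
T_eq = [4770 × 0.24 / (4 × 5.67×10⁻⁸)]^(1/4) = (5.05×10⁹)^(1/4) = 267 K.

T_eq ≈ 267 K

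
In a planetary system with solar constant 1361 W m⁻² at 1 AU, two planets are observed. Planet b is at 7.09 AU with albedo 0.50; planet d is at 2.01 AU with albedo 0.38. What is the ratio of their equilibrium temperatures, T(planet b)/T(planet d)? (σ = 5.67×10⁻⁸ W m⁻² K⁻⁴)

T_eq = [S₀(1−A)/(4σd²)]^(1/4), so T ∝ (1−A)^(1/4) / √d.
T₁ = [1361×0.50/(4×5.67×10⁻⁸×7.09²)]^(1/4) = 87.90 K.
T₂ = [1361×0.62/(4×5.67×10⁻⁸×2.01²)]^(1/4) = 174.20 K.

T₁/T₂ ≈ 0.505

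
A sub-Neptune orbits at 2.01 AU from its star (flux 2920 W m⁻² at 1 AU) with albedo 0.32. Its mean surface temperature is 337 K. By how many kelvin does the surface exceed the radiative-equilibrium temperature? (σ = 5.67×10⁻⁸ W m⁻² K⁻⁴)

ΔT ≈ 121.2 K

S = 2920/2.01² = 722.8 W m⁻².
T_eq = [S(1−A)/(4σ)]^(1/4) = [722.8×0.68/(4×5.67×10⁻⁸)]^(1/4) = 215.8 K.
ΔT = T_surf − T_eq = 337 − 215.8.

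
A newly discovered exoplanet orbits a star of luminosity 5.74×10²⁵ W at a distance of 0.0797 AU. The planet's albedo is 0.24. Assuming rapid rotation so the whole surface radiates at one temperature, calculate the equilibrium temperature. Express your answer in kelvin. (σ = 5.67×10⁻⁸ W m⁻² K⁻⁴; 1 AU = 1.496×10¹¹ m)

T_eq ≈ 573 K

d = 0.0797 AU = 1.19×10¹⁰ m.
Flux: S = L/(4πd²) = 5.74×10²⁵/(4π×(1.19×10¹⁰)²) = 3.21×10⁴ W m⁻².
Energy balance: absorbed = emitted ⇒ πR²·S(1−A) = 4πR²·σT_eq⁴, so T_eq⁴ = S(1−A)/(4σ).
T_eq = [3.21×10⁴ × 0.76 / (4 × 5.67×10⁻⁸)]^(1/4) = (1.08×10¹¹)^(1/4) = 573 K.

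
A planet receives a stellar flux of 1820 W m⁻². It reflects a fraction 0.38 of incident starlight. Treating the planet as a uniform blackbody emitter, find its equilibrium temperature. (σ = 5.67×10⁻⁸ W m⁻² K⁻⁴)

Energy balance: absorbed = emitted ⇒ πR²·S(1−A) = 4πR²·σT_eq⁴, so T_eq⁴ = S(1−A)/(4σ).
T_eq = [1820 × 0.62 / (4 × 5.67×10⁻⁸)]^(1/4) = (4.98×10⁹)^(1/4) = 266 K.

T_eq ≈ 266 K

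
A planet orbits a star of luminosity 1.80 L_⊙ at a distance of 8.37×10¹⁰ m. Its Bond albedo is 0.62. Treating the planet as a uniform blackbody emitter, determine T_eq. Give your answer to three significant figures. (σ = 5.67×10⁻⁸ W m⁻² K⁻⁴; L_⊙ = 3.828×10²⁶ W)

L = 1.80 × 3.828×10²⁶ = 6.89×10²⁶ W.
Flux: S = L/(4πd²) = 6.89×10²⁶/(4π×(8.37×10¹⁰)²) = 7830 W m⁻².
Energy balance: absorbed = emitted ⇒ πR²·S(1−A) = 4πR²·σT_eq⁴, so T_eq⁴ = S(1−A)/(4σ).
T_eq = [7830 × 0.38 / (4 × 5.67×10⁻⁸)]^(1/4) = (1.31×10¹⁰)^(1/4) = 338 K.

T_eq ≈ 338 K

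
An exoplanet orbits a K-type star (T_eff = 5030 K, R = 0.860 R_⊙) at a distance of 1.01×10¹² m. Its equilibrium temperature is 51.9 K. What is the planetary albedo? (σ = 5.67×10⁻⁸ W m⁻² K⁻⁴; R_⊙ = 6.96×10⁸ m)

A ≈ 0.87

R_⋆ = 0.860 × 6.96×10⁸ = 5.99×10⁸ m.
L = 4πR_⋆²σT_⋆⁴ = 4π(5.99×10⁸)² × 5.67×10⁻⁸ × (5030)⁴ = 1.63×10²⁶ W.
S = L/(4πd²) = 12.7 W m⁻².
From T_eq⁴ = S(1−A)/(4σ): 1−A = 4σT_eq⁴/S.
1−A = 4 × 5.67×10⁻⁸ × (51.9)⁴ / 12.7 = 0.129.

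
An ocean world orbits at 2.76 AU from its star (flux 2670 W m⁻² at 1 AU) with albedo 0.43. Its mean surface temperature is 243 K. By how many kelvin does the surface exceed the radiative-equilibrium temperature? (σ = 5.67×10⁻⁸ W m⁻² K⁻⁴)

S = 2670/2.76² = 350.5 W m⁻².
T_eq = [S(1−A)/(4σ)]^(1/4) = [350.5×0.57/(4×5.67×10⁻⁸)]^(1/4) = 172.3 K.
ΔT = T_surf − T_eq = 243 − 172.3.

ΔT ≈ 70.7 K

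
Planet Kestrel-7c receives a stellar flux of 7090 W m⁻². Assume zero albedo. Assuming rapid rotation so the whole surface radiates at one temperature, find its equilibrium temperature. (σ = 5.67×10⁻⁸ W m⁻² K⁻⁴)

Energy balance: absorbed = emitted ⇒ πR²·S(1−A) = 4πR²·σT_eq⁴, so T_eq⁴ = S(1−A)/(4σ).
T_eq = [7090 × 1.00 / (4 × 5.67×10⁻⁸)]^(1/4) = (3.13×10¹⁰)^(1/4) = 420 K.

T_eq ≈ 420 K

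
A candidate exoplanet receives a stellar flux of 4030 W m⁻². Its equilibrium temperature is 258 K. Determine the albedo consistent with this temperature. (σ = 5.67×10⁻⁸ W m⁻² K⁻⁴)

A ≈ 0.75

From T_eq⁴ = S(1−A)/(4σ): 1−A = 4σT_eq⁴/S.
1−A = 4 × 5.67×10⁻⁸ × (258)⁴ / 4030 = 0.249.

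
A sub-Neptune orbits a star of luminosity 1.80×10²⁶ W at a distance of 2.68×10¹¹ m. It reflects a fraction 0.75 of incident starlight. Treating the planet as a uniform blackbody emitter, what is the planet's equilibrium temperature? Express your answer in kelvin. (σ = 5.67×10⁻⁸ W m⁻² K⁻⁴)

Flux: S = L/(4πd²) = 1.80×10²⁶/(4π×(2.68×10¹¹)²) = 199 W m⁻².
Energy balance: absorbed = emitted ⇒ πR²·S(1−A) = 4πR²·σT_eq⁴, so T_eq⁴ = S(1−A)/(4σ).
T_eq = [199 × 0.25 / (4 × 5.67×10⁻⁸)]^(1/4) = (2.20×10⁸)^(1/4) = 122 K.

T_eq ≈ 122 K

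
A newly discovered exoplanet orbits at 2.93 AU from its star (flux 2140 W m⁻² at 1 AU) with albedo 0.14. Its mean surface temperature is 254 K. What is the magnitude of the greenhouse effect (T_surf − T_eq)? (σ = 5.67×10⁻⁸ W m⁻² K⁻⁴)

ΔT ≈ 78.7 K

S = 2140/2.93² = 249.3 W m⁻².
T_eq = [S(1−A)/(4σ)]^(1/4) = [249.3×0.86/(4×5.67×10⁻⁸)]^(1/4) = 175.3 K.
ΔT = T_surf − T_eq = 254 − 175.3.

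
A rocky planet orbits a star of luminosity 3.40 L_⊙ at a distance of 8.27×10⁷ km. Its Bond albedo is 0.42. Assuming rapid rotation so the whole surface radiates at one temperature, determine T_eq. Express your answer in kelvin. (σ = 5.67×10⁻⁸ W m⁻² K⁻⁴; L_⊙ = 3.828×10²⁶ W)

d = 8.27×10⁷ km = 8.27×10¹⁰ m.
L = 3.40 × 3.828×10²⁶ = 1.30×10²⁷ W.
Flux: S = L/(4πd²) = 1.30×10²⁷/(4π×(8.27×10¹⁰)²) = 1.51×10⁴ W m⁻².
Energy balance: absorbed = emitted ⇒ πR²·S(1−A) = 4πR²·σT_eq⁴, so T_eq⁴ = S(1−A)/(4σ).
T_eq = [1.51×10⁴ × 0.58 / (4 × 5.67×10⁻⁸)]^(1/4) = (3.87×10¹⁰)^(1/4) = 444 K.

T_eq ≈ 444 K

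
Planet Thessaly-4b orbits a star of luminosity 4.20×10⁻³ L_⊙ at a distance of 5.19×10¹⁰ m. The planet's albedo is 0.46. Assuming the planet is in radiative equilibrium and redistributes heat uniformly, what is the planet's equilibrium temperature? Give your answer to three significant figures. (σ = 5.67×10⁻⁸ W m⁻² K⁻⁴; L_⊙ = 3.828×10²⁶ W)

L = 4.20×10⁻³ × 3.828×10²⁶ = 1.61×10²⁴ W.
Flux: S = L/(4πd²) = 1.61×10²⁴/(4π×(5.19×10¹⁰)²) = 47.5 W m⁻².
Energy balance: absorbed = emitted ⇒ πR²·S(1−A) = 4πR²·σT_eq⁴, so T_eq⁴ = S(1−A)/(4σ).
T_eq = [47.5 × 0.54 / (4 × 5.67×10⁻⁸)]^(1/4) = (1.13×10⁸)^(1/4) = 103 K.

T_eq ≈ 103 K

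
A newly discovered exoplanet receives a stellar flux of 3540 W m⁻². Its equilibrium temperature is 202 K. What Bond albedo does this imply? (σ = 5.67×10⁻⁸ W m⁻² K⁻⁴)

A ≈ 0.89

From T_eq⁴ = S(1−A)/(4σ): 1−A = 4σT_eq⁴/S.
1−A = 4 × 5.67×10⁻⁸ × (202)⁴ / 3540 = 0.107.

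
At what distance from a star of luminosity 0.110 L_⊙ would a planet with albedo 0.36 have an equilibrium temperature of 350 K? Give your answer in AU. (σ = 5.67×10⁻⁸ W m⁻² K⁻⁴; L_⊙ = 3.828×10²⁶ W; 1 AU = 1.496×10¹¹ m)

d ≈ 0.168 AU

L = 0.110 × 3.828×10²⁶ = 4.21×10²⁵ W.
From T_eq⁴ = L(1−A)/(16πσd²): d = √[L(1−A)/(16πσT_eq⁴)].
d = √[4.21×10²⁵ × 0.64 / (16π × 5.67×10⁻⁸ × (350)⁴)] = 2.51×10¹⁰ m = 0.168 AU.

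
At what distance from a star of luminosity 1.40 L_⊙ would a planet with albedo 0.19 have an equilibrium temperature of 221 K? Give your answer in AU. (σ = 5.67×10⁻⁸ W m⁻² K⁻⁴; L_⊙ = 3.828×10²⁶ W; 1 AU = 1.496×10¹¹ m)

d ≈ 1.69 AU

L = 1.40 × 3.828×10²⁶ = 5.36×10²⁶ W.
From T_eq⁴ = L(1−A)/(16πσd²): d = √[L(1−A)/(16πσT_eq⁴)].
d = √[5.36×10²⁶ × 0.81 / (16π × 5.67×10⁻⁸ × (221)⁴)] = 2.53×10¹¹ m = 1.69 AU.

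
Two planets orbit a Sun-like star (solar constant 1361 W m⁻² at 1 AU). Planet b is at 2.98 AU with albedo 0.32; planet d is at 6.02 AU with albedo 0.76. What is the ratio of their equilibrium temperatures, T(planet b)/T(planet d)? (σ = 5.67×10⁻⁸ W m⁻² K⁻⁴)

T_eq = [S₀(1−A)/(4σd²)]^(1/4), so T ∝ (1−A)^(1/4) / √d.
T₁ = [1361×0.68/(4×5.67×10⁻⁸×2.98²)]^(1/4) = 146.41 K.
T₂ = [1361×0.24/(4×5.67×10⁻⁸×6.02²)]^(1/4) = 79.40 K.

T₁/T₂ ≈ 1.844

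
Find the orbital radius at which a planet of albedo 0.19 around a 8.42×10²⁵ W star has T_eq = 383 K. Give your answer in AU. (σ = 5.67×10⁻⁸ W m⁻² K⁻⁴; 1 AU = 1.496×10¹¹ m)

d ≈ 0.223 AU

From T_eq⁴ = L(1−A)/(16πσd²): d = √[L(1−A)/(16πσT_eq⁴)].
d = √[8.42×10²⁵ × 0.81 / (16π × 5.67×10⁻⁸ × (383)⁴)] = 3.33×10¹⁰ m = 0.223 AU.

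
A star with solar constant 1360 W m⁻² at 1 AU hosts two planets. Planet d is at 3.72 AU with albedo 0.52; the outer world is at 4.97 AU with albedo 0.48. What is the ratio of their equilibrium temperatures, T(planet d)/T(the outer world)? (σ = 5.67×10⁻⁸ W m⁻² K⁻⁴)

T₁/T₂ ≈ 1.133

T_eq = [S₀(1−A)/(4σd²)]^(1/4), so T ∝ (1−A)^(1/4) / √d.
T₁ = [1360×0.48/(4×5.67×10⁻⁸×3.72²)]^(1/4) = 120.09 K.
T₂ = [1360×0.52/(4×5.67×10⁻⁸×4.97²)]^(1/4) = 106.00 K.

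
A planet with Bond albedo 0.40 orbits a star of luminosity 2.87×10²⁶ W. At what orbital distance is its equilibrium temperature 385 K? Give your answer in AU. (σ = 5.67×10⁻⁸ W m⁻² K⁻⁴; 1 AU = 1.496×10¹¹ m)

d ≈ 0.351 AU

From T_eq⁴ = L(1−A)/(16πσd²): d = √[L(1−A)/(16πσT_eq⁴)].
d = √[2.87×10²⁶ × 0.60 / (16π × 5.67×10⁻⁸ × (385)⁴)] = 5.24×10¹⁰ m = 0.351 AU.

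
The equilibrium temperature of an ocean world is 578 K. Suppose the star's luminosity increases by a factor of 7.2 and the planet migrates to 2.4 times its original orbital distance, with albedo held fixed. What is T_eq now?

T_eq ≈ 611 K

T_eq ∝ L^(1/4) · d^(−1/2).
T′ = 578 × 7.2^(1/4) / 2.4^(1/2) = 611 K.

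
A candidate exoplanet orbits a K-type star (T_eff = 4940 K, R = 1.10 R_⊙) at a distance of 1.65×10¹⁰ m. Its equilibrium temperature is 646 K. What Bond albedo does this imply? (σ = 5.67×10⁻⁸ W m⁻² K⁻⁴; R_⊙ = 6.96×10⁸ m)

A ≈ 0.46

R_⋆ = 1.10 × 6.96×10⁸ = 7.66×10⁸ m.
L = 4πR_⋆²σT_⋆⁴ = 4π(7.66×10⁸)² × 5.67×10⁻⁸ × (4940)⁴ = 2.49×10²⁶ W.
S = L/(4πd²) = 7.27×10⁴ W m⁻².
From T_eq⁴ = S(1−A)/(4σ): 1−A = 4σT_eq⁴/S.
1−A = 4 × 5.67×10⁻⁸ × (646)⁴ / 7.27×10⁴ = 0.543.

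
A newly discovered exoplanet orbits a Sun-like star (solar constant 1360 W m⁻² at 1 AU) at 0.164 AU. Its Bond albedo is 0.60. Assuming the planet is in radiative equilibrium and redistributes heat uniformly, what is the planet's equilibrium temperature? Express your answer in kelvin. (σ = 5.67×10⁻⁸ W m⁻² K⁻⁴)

T_eq ≈ 546 K

Flux at 0.164 AU: S = 1360/0.164² = 5.06×10⁴ W m⁻².
Energy balance: absorbed = emitted ⇒ πR²·S(1−A) = 4πR²·σT_eq⁴, so T_eq⁴ = S(1−A)/(4σ).
T_eq = [5.06×10⁴ × 0.40 / (4 × 5.67×10⁻⁸)]^(1/4) = (8.92×10¹⁰)^(1/4) = 546 K.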